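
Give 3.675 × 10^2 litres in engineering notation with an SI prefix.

= 367.5 litres; mantissa already in [1, 1000).

367.5 litres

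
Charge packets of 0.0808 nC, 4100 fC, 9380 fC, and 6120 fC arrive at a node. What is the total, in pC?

100.4 pC

In pC:
  0.0808 nC = 0.0808e3 pC = 80.8
  4100 fC = 4100e-3 pC = 4.1
  9380 fC = 9380e-3 pC = 9.38
  6120 fC = 6120e-3 pC = 6.12
Sum: 80.8 + 4.1 + 9.38 + 6.12 = 100.4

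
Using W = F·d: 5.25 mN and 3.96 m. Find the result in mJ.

5.25 × 10⁻³ × 3.96 = 20.79 × 10⁻³ J

20.79 mJ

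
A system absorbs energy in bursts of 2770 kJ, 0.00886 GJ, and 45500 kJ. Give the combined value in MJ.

57.13 MJ

In MJ:
  2770 kJ = 2770 × 10⁻³ MJ = 2.77
  0.00886 GJ = 0.00886 × 10³ MJ = 8.86
  45500 kJ = 45500 × 10⁻³ MJ = 45.5
Sum: 2.77 + 8.86 + 45.5 = 57.13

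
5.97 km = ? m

5970 m

kilo = 1e3, (no prefix) = 1e0; factor is 1e3.
5.97 × 1e3 = 5970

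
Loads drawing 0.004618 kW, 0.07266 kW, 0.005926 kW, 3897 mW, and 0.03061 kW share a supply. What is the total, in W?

117.711 W

In W:
  0.004618 kW = 0.004618e3 W = 4.618
  0.07266 kW = 0.07266e3 W = 72.66
  0.005926 kW = 0.005926e3 W = 5.926
  3897 mW = 3897e-3 W = 3.897
  0.03061 kW = 0.03061e3 W = 30.61
Sum: 4.618 + 72.66 + 5.926 + 3.897 + 30.61 = 117.711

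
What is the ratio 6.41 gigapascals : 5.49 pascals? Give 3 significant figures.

1170000000

(6.41e9) / (5.49) = 1.168e9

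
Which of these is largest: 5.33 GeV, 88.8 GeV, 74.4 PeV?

5.33 GeV = 5330000000 eV
88.8 GeV = 88800000000 eV
74.4 PeV = 74400000000000000 eV

74.4 PeV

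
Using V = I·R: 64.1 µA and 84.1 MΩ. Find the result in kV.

5.39081 kV

64.1 × 10⁻⁶ × 84.1 × 10⁶ = 5390.81 V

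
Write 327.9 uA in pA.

micro = 1e-6, pico = 1e-12; factor is 1e6.
327.9 × 1e6 = 327900000

327900000 pA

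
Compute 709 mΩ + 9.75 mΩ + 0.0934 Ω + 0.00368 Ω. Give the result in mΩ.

In mΩ:
  709 mΩ → 709
  9.75 mΩ → 9.75
  0.0934 Ω = 0.0934e3 mΩ = 93.4
  0.00368 Ω = 0.00368e3 mΩ = 3.68
Sum: 709 + 9.75 + 93.4 + 3.68 = 815.83

815.83 mΩ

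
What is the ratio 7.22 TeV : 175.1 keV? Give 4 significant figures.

41230000

(7.22 × 10^12) / (175.1 × 10^3) = 0.041234 × 10^9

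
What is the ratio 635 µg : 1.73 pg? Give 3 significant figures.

(635e-6) / (1.73e-12) = 367.1e6

367000000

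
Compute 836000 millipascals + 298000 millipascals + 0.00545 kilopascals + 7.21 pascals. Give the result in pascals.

1146.66 pascals

In pascals:
  836000 millipascals = 836000 × 10⁻³ pascals = 836
  298000 millipascals = 298000 × 10⁻³ pascals = 298
  0.00545 kilopascals = 0.00545 × 10³ pascals = 5.45
  7.21 pascals → 7.21
Sum: 836 + 298 + 5.45 + 7.21 = 1146.66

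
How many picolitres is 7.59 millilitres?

milli = 10⁻³, pico = 10⁻¹²; factor is 10⁹.
7.59 × 10⁹ = 7590000000

7590000000 picolitres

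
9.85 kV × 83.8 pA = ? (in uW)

9.85 × 10³ × 83.8 × 10⁻¹² = 825.43 × 10⁻⁹ W

0.82543 uW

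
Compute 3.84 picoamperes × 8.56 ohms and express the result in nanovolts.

0.0328704 nanovolts

3.84e-12 × 8.56 = 32.8704e-12 V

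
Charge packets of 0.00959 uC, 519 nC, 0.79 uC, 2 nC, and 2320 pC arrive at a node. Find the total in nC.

1322.91 nC

In nC:
  0.00959 uC = 0.00959 × 10³ nC = 9.59
  519 nC → 519
  0.79 uC = 0.79 × 10³ nC = 790
  2 nC → 2
  2320 pC = 2320 × 10⁻³ nC = 2.32
Sum: 9.59 + 519 + 790 + 2 + 2.32 = 1322.91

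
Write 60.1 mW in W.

0.0601 W

milli = 10^-3, (no prefix) = 10^0; factor is 10^-3.
60.1 × 10^-3 = 0.0601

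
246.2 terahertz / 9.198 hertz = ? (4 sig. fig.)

(246.2e12) / (9.198) = 26.767e12

26770000000000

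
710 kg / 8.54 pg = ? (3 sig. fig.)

83100000000000000

(710 × 10³) / (8.54 × 10⁻¹²) = 83.14 × 10¹⁵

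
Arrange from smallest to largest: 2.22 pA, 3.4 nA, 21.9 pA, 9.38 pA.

2.22 pA < 9.38 pA < 21.9 pA < 3.4 nA

2.22 pA = 0.00000000000222 A
3.4 nA = 0.0000000034 A
21.9 pA = 0.0000000000219 A
9.38 pA = 0.00000000000938 A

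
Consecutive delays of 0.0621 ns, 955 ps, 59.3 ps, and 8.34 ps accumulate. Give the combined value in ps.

In ps:
  0.0621 ns = 0.0621 × 10^3 ps = 62.1
  955 ps → 955
  59.3 ps → 59.3
  8.34 ps → 8.34
Sum: 62.1 + 955 + 59.3 + 8.34 = 1084.74

1084.74 ps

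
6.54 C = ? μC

(no prefix) = 10⁰, micro = 10⁻⁶; factor is 10⁶.
6.54 × 10⁶ = 6540000

6540000 μC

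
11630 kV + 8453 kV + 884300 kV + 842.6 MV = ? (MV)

In MV:
  11630 kV = 11630 × 10^-3 MV = 11.63
  8453 kV = 8453 × 10^-3 MV = 8.453
  884300 kV = 884300 × 10^-3 MV = 884.3
  842.6 MV → 842.6
Sum: 11.63 + 8.453 + 884.3 + 842.6 = 1746.983

1746.983 MV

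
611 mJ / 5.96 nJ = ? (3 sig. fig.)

103000000

(611 × 10⁻³) / (5.96 × 10⁻⁹) = 102.5 × 10⁶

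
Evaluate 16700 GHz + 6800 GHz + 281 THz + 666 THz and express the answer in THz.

In THz:
  16700 GHz = 16700 × 10^-3 THz = 16.7
  6800 GHz = 6800 × 10^-3 THz = 6.8
  281 THz → 281
  666 THz → 666
Sum: 16.7 + 6.8 + 281 + 666 = 970.5

970.5 THz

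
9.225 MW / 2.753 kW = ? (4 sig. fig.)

3351

(9.225 × 10⁶) / (2.753 × 10³) = 3.3509 × 10³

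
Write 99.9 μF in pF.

micro = 10⁻⁶, pico = 10⁻¹²; factor is 10⁶.
99.9 × 10⁶ = 99900000

99900000 pF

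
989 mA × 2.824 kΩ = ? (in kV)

989 × 10^-3 × 2.824 × 10^3 = 2792.936 V

2.792936 kV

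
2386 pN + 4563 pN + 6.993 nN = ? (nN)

In nN:
  2386 pN = 2386 × 10⁻³ nN = 2.386
  4563 pN = 4563 × 10⁻³ nN = 4.563
  6.993 nN → 6.993
Sum: 2.386 + 4.563 + 6.993 = 13.942

13.942 nN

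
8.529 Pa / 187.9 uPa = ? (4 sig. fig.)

(8.529) / (187.9e-6) = 0.045391e6

45390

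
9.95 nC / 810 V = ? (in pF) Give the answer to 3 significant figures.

(9.95 × 10⁻⁹) / (810) = 0.012284 × 10⁻⁹ F

12.3 pF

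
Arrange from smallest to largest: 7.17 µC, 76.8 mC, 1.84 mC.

7.17 µC = 0.00000717 C
76.8 mC = 0.0768 C
1.84 mC = 0.00184 C

7.17 µC < 1.84 mC < 76.8 mC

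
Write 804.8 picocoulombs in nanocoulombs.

pico = 1e-12, nano = 1e-9; factor is 1e-3.
804.8 × 1e-3 = 0.8048

0.8048 nanocoulombs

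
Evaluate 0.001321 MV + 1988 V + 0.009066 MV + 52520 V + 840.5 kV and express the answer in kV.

In kV:
  0.001321 MV = 0.001321 × 10³ kV = 1.321
  1988 V = 1988 × 10⁻³ kV = 1.988
  0.009066 MV = 0.009066 × 10³ kV = 9.066
  52520 V = 52520 × 10⁻³ kV = 52.52
  840.5 kV → 840.5
Sum: 1.321 + 1.988 + 9.066 + 52.52 + 840.5 = 905.395

905.395 kV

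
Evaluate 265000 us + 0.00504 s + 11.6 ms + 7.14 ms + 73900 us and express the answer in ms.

In ms:
  265000 us = 265000 × 10^-3 ms = 265
  0.00504 s = 0.00504 × 10^3 ms = 5.04
  11.6 ms → 11.6
  7.14 ms → 7.14
  73900 us = 73900 × 10^-3 ms = 73.9
Sum: 265 + 5.04 + 11.6 + 7.14 + 73.9 = 362.68

362.68 ms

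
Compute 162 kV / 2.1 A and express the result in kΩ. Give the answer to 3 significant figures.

(162 × 10^3) / (2.1) = 77.143 × 10^3 Ω

77.1 kΩ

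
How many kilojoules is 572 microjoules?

micro = 10^-6, kilo = 10^3; factor is 10^-9.
572 × 10^-9 = 0.000000572

0.000000572 kilojoules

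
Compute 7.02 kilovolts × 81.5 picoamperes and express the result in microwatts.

7.02e3 × 81.5e-12 = 572.13e-9 W

0.57213 microwatts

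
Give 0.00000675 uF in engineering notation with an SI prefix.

6.75 pF

= 6.75e-12 F; 1e-12 is pico.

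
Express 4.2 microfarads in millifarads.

0.0042 millifarads

micro = 10^-6, milli = 10^-3; factor is 10^-3.
4.2 × 10^-3 = 0.0042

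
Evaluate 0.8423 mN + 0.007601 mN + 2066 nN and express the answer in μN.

In μN:
  0.8423 mN = 0.8423 × 10³ μN = 842.3
  0.007601 mN = 0.007601 × 10³ μN = 7.601
  2066 nN = 2066 × 10⁻³ μN = 2.066
Sum: 842.3 + 7.601 + 2.066 = 851.967

851.967 μN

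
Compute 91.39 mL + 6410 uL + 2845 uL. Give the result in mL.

In mL:
  91.39 mL → 91.39
  6410 uL = 6410 × 10^-3 mL = 6.41
  2845 uL = 2845 × 10^-3 mL = 2.845
Sum: 91.39 + 6.41 + 2.845 = 100.645

100.645 mL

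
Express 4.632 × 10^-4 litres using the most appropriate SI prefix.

= 463.2 × 10^-6 litres; 10^-6 is micro.

463.2 microlitres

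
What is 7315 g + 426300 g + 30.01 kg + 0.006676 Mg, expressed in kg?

In kg:
  7315 g = 7315 × 10^-3 kg = 7.315
  426300 g = 426300 × 10^-3 kg = 426.3
  30.01 kg → 30.01
  0.006676 Mg = 0.006676 × 10^3 kg = 6.676
Sum: 7.315 + 426.3 + 30.01 + 6.676 = 470.301

470.301 kg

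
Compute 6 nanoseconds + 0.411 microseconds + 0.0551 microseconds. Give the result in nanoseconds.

In nanoseconds:
  6 nanoseconds → 6
  0.411 microseconds = 0.411 × 10^3 nanoseconds = 411
  0.0551 microseconds = 0.0551 × 10^3 nanoseconds = 55.1
Sum: 6 + 411 + 55.1 = 472.1

472.1 nanoseconds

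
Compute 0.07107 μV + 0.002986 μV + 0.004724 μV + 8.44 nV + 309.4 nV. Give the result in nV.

396.62 nV

In nV:
  0.07107 μV = 0.07107 × 10^3 nV = 71.07
  0.002986 μV = 0.002986 × 10^3 nV = 2.986
  0.004724 μV = 0.004724 × 10^3 nV = 4.724
  8.44 nV → 8.44
  309.4 nV → 309.4
Sum: 71.07 + 2.986 + 4.724 + 8.44 + 309.4 = 396.62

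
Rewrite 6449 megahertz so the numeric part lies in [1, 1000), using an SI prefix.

= 6.449 × 10^9 hertz; 10^9 is giga.

6.449 gigahertz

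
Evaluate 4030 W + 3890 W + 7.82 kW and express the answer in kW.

In kW:
  4030 W = 4030 × 10^-3 kW = 4.03
  3890 W = 3890 × 10^-3 kW = 3.89
  7.82 kW → 7.82
Sum: 4.03 + 3.89 + 7.82 = 15.74

15.74 kW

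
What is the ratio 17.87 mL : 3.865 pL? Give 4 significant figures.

(17.87 × 10⁻³) / (3.865 × 10⁻¹²) = 4.6235 × 10⁹

4624000000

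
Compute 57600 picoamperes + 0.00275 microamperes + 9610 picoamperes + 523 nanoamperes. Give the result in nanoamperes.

592.96 nanoamperes

In nanoamperes:
  57600 picoamperes = 57600 × 10⁻³ nanoamperes = 57.6
  0.00275 microamperes = 0.00275 × 10³ nanoamperes = 2.75
  9610 picoamperes = 9610 × 10⁻³ nanoamperes = 9.61
  523 nanoamperes → 523
Sum: 57.6 + 2.75 + 9.61 + 523 = 592.96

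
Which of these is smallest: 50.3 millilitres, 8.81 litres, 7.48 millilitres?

50.3 millilitres = 0.0503 litres
8.81 litres = 8.81 litres
7.48 millilitres = 0.00748 litres

7.48 millilitres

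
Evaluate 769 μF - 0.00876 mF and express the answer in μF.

760.24 μF

In μF:
  769 μF → 769
  0.00876 mF = 0.00876e3 μF = 8.76
Difference: 769 - 8.76 = 760.24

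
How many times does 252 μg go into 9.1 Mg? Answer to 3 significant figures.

(9.1e6) / (252e-6) = 0.03611e12

36100000000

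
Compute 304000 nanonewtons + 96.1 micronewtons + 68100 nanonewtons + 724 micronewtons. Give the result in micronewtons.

1192.2 micronewtons

In micronewtons:
  304000 nanonewtons = 304000 × 10^-3 micronewtons = 304
  96.1 micronewtons → 96.1
  68100 nanonewtons = 68100 × 10^-3 micronewtons = 68.1
  724 micronewtons → 724
Sum: 304 + 96.1 + 68.1 + 724 = 1192.2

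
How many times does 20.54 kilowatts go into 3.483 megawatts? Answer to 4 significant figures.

(3.483 × 10^6) / (20.54 × 10^3) = 0.16957 × 10^3

169.6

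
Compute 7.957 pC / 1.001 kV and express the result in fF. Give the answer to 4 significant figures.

(7.957e-12) / (1.001e3) = 7.94905e-15 F

7.949 fF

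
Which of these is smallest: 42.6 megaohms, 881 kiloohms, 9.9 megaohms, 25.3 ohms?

25.3 ohms

42.6 megaohms = 42600000 ohms
881 kiloohms = 881000 ohms
9.9 megaohms = 9900000 ohms
25.3 ohms = 25.3 ohms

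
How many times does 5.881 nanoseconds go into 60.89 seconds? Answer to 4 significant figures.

10350000000

(60.89) / (5.881e-9) = 10.354e9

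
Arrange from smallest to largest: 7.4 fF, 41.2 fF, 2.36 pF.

7.4 fF = 0.0000000000000074 F
41.2 fF = 0.0000000000000412 F
2.36 pF = 0.00000000000236 F

7.4 fF < 41.2 fF < 2.36 pF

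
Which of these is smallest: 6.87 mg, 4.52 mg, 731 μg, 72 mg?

731 μg

6.87 mg = 0.00687 g
4.52 mg = 0.00452 g
731 μg = 0.000731 g
72 mg = 0.072 g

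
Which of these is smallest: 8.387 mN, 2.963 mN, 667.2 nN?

8.387 mN = 0.008387 N
2.963 mN = 0.002963 N
667.2 nN = 0.0000006672 N

667.2 nN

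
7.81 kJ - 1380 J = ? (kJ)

6.43 kJ

In kJ:
  7.81 kJ → 7.81
  1380 J = 1380e-3 kJ = 1.38
Difference: 7.81 - 1.38 = 6.43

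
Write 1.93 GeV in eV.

1930000000 eV

giga = 1e9, (no prefix) = 1e0; factor is 1e9.
1.93 × 1e9 = 1930000000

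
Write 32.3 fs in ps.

0.0323 ps

femto = 10⁻¹⁵, pico = 10⁻¹²; factor is 10⁻³.
32.3 × 10⁻³ = 0.0323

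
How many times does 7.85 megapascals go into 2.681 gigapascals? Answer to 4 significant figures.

341.5

(2.681e9) / (7.85e6) = 0.34153e3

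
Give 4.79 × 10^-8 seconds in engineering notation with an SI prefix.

47.9 nanoseconds

= 47.9 × 10^-9 seconds; 10^-9 is nano.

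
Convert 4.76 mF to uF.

4760 uF

milli = 1e-3, micro = 1e-6; factor is 1e3.
4.76 × 1e3 = 4760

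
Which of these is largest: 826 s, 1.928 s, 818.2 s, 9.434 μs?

826 s

826 s = 826 s
1.928 s = 1.928 s
818.2 s = 818.2 s
9.434 μs = 0.000009434 s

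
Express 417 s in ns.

(no prefix) = 10^0, nano = 10^-9; factor is 10^9.
417 × 10^9 = 417000000000

417000000000 ns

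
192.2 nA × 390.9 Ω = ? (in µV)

75.13098 µV

192.2 × 10⁻⁹ × 390.9 = 75130.98 × 10⁻⁹ V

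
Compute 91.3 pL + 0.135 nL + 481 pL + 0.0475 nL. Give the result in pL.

In pL:
  91.3 pL → 91.3
  0.135 nL = 0.135 × 10^3 pL = 135
  481 pL → 481
  0.0475 nL = 0.0475 × 10^3 pL = 47.5
Sum: 91.3 + 135 + 481 + 47.5 = 754.8

754.8 pL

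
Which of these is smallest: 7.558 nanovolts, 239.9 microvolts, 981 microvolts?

7.558 nanovolts

7.558 nanovolts = 0.000000007558 volts
239.9 microvolts = 0.0002399 volts
981 microvolts = 0.000981 volts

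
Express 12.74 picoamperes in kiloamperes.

pico = 10^-12, kilo = 10^3; factor is 10^-15.
12.74 × 10^-15 = 0.00000000000001274

0.00000000000001274 kiloamperes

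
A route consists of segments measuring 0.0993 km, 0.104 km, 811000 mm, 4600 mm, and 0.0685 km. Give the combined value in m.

1087.4 m

In m:
  0.0993 km = 0.0993 × 10^3 m = 99.3
  0.104 km = 0.104 × 10^3 m = 104
  811000 mm = 811000 × 10^-3 m = 811
  4600 mm = 4600 × 10^-3 m = 4.6
  0.0685 km = 0.0685 × 10^3 m = 68.5
Sum: 99.3 + 104 + 811 + 4.6 + 68.5 = 1087.4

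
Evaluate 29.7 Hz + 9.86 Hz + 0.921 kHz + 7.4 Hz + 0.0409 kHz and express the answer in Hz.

1008.86 Hz

In Hz:
  29.7 Hz → 29.7
  9.86 Hz → 9.86
  0.921 kHz = 0.921e3 Hz = 921
  7.4 Hz → 7.4
  0.0409 kHz = 0.0409e3 Hz = 40.9
Sum: 29.7 + 9.86 + 921 + 7.4 + 40.9 = 1008.86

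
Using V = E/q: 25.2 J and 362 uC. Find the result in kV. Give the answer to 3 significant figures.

(25.2) / (362 × 10^-6) = 0.069613 × 10^6 V

69.6 kV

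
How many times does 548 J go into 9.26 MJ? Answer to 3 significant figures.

16900

(9.26 × 10⁶) / (548) = 0.0169 × 10⁶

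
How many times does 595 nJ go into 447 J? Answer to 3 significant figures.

(447) / (595 × 10⁻⁹) = 0.7513 × 10⁹

751000000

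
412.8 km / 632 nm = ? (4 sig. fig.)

653200000000

(412.8e3) / (632e-9) = 0.65316e12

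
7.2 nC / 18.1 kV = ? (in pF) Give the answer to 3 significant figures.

0.398 pF

(7.2 × 10⁻⁹) / (18.1 × 10³) = 0.39779 × 10⁻¹² F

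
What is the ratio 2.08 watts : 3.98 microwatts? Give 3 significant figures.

523000

(2.08) / (3.98 × 10^-6) = 0.5226 × 10^6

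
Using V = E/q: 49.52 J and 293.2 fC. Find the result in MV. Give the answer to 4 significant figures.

168900000 MV

(49.52) / (293.2e-15) = 0.168895e15 V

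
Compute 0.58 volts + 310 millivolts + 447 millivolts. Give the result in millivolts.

In millivolts:
  0.58 volts = 0.58 × 10³ millivolts = 580
  310 millivolts → 310
  447 millivolts → 447
Sum: 580 + 310 + 447 = 1337

1337 millivolts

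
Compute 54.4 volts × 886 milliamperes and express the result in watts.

54.4 × 886 × 10^-3 = 48198.4 × 10^-3 W

48.1984 watts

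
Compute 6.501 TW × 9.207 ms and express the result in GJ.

59.854707 GJ

6.501 × 10¹² × 9.207 × 10⁻³ = 59.854707 × 10⁹ J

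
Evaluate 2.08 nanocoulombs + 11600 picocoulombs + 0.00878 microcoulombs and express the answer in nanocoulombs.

22.46 nanocoulombs

In nanocoulombs:
  2.08 nanocoulombs → 2.08
  11600 picocoulombs = 11600 × 10^-3 nanocoulombs = 11.6
  0.00878 microcoulombs = 0.00878 × 10^3 nanocoulombs = 8.78
Sum: 2.08 + 11.6 + 8.78 = 22.46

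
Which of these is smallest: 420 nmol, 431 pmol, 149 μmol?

420 nmol = 0.00000042 mol
431 pmol = 0.000000000431 mol
149 μmol = 0.000149 mol

431 pmol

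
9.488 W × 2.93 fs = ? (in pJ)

0.02779984 pJ

9.488 × 2.93 × 10^-15 = 27.79984 × 10^-15 J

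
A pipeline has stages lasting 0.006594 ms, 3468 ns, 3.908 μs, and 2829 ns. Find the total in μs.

In μs:
  0.006594 ms = 0.006594e3 μs = 6.594
  3468 ns = 3468e-3 μs = 3.468
  3.908 μs → 3.908
  2829 ns = 2829e-3 μs = 2.829
Sum: 6.594 + 3.468 + 3.908 + 2.829 = 16.799

16.799 μs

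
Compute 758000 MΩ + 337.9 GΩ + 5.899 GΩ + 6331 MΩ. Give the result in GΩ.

In GΩ:
  758000 MΩ = 758000 × 10^-3 GΩ = 758
  337.9 GΩ → 337.9
  5.899 GΩ → 5.899
  6331 MΩ = 6331 × 10^-3 GΩ = 6.331
Sum: 758 + 337.9 + 5.899 + 6.331 = 1108.13

1108.13 GΩ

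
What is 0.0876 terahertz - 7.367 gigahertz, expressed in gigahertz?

In gigahertz:
  0.0876 terahertz = 0.0876 × 10^3 gigahertz = 87.6
  7.367 gigahertz → 7.367
Difference: 87.6 - 7.367 = 80.233

80.233 gigahertz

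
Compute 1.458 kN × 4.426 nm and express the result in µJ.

6.453108 µJ

1.458 × 10³ × 4.426 × 10⁻⁹ = 6.453108 × 10⁻⁶ J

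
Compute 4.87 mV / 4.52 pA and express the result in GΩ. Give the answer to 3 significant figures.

1.08 GΩ

(4.87e-3) / (4.52e-12) = 1.0774e9 Ω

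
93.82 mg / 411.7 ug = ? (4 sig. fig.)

227.9

(93.82 × 10⁻³) / (411.7 × 10⁻⁶) = 0.22788 × 10³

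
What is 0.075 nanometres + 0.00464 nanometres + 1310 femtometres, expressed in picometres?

In picometres:
  0.075 nanometres = 0.075 × 10³ picometres = 75
  0.00464 nanometres = 0.00464 × 10³ picometres = 4.64
  1310 femtometres = 1310 × 10⁻³ picometres = 1.31
Sum: 75 + 4.64 + 1.31 = 80.95

80.95 picometres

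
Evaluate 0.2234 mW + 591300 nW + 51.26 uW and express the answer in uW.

In uW:
  0.2234 mW = 0.2234 × 10³ uW = 223.4
  591300 nW = 591300 × 10⁻³ uW = 591.3
  51.26 uW → 51.26
Sum: 223.4 + 591.3 + 51.26 = 865.96

865.96 uW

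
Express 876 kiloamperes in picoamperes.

kilo = 10³, pico = 10⁻¹²; factor is 10¹⁵.
876 × 10¹⁵ = 876000000000000000

876000000000000000 picoamperes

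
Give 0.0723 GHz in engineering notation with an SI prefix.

72.3 MHz

= 72.3 × 10^6 Hz; 10^6 is mega.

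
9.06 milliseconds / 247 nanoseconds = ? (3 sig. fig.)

36700

(9.06 × 10⁻³) / (247 × 10⁻⁹) = 0.03668 × 10⁶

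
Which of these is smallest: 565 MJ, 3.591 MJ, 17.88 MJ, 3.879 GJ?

3.591 MJ

565 MJ = 565000000 J
3.591 MJ = 3591000 J
17.88 MJ = 17880000 J
3.879 GJ = 3879000000 J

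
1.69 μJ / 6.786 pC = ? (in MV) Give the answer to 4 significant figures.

0.2490 MV

(1.69 × 10^-6) / (6.786 × 10^-12) = 0.249042 × 10^6 V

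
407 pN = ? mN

pico = 10^-12, milli = 10^-3; factor is 10^-9.
407 × 10^-9 = 0.000000407

0.000000407 mN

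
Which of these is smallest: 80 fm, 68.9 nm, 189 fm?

80 fm = 0.00000000000008 m
68.9 nm = 0.0000000689 m
189 fm = 0.000000000000189 m

80 fm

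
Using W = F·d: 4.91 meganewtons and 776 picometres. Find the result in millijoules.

4.91 × 10^6 × 776 × 10^-12 = 3810.16 × 10^-6 J

3.81016 millijoules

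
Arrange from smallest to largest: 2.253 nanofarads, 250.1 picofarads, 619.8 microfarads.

2.253 nanofarads = 0.000000002253 farads
250.1 picofarads = 0.0000000002501 farads
619.8 microfarads = 0.0006198 farads

250.1 picofarads < 2.253 nanofarads < 619.8 microfarads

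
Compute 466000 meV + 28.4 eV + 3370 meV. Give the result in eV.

497.77 eV

In eV:
  466000 meV = 466000 × 10⁻³ eV = 466
  28.4 eV → 28.4
  3370 meV = 3370 × 10⁻³ eV = 3.37
Sum: 466 + 28.4 + 3.37 = 497.77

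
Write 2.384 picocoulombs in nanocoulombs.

pico = 10⁻¹², nano = 10⁻⁹; factor is 10⁻³.
2.384 × 10⁻³ = 0.002384

0.002384 nanocoulombs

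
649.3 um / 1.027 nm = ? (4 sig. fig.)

632200

(649.3 × 10⁻⁶) / (1.027 × 10⁻⁹) = 632.23 × 10³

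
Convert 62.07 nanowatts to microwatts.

0.06207 microwatts

nano = 10^-9, micro = 10^-6; factor is 10^-3.
62.07 × 10^-3 = 0.06207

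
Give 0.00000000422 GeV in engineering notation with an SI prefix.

4.22 eV

= 4.22 eV; mantissa already in [1, 1000).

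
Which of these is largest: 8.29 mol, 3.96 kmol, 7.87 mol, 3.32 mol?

3.96 kmol

8.29 mol = 8.29 mol
3.96 kmol = 3960 mol
7.87 mol = 7.87 mol
3.32 mol = 3.32 mol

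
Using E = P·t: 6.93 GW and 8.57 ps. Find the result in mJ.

59.3901 mJ

6.93 × 10^9 × 8.57 × 10^-12 = 59.3901 × 10^-3 J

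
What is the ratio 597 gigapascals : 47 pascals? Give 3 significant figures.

(597 × 10^9) / (47) = 12.7 × 10^9

12700000000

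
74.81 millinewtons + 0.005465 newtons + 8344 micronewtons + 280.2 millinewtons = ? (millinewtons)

368.819 millinewtons

In millinewtons:
  74.81 millinewtons → 74.81
  0.005465 newtons = 0.005465 × 10^3 millinewtons = 5.465
  8344 micronewtons = 8344 × 10^-3 millinewtons = 8.344
  280.2 millinewtons → 280.2
Sum: 74.81 + 5.465 + 8.344 + 280.2 = 368.819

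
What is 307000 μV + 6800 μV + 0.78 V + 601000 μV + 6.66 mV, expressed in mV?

1701.46 mV

In mV:
  307000 μV = 307000 × 10⁻³ mV = 307
  6800 μV = 6800 × 10⁻³ mV = 6.8
  0.78 V = 0.78 × 10³ mV = 780
  601000 μV = 601000 × 10⁻³ mV = 601
  6.66 mV → 6.66
Sum: 307 + 6.8 + 780 + 601 + 6.66 = 1701.46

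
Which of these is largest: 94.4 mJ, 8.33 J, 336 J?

94.4 mJ = 0.0944 J
8.33 J = 8.33 J
336 J = 336 J

336 J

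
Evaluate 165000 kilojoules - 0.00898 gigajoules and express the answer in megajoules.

In megajoules:
  165000 kilojoules = 165000e-3 megajoules = 165
  0.00898 gigajoules = 0.00898e3 megajoules = 8.98
Difference: 165 - 8.98 = 156.02

156.02 megajoules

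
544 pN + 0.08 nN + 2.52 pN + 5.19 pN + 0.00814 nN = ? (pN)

In pN:
  544 pN → 544
  0.08 nN = 0.08 × 10^3 pN = 80
  2.52 pN → 2.52
  5.19 pN → 5.19
  0.00814 nN = 0.00814 × 10^3 pN = 8.14
Sum: 544 + 80 + 2.52 + 5.19 + 8.14 = 639.85

639.85 pN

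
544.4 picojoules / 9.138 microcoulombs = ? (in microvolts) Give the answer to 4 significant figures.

(544.4e-12) / (9.138e-6) = 59.5754e-6 V

59.58 microvolts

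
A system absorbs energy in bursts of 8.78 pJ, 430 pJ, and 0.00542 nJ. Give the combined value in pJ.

444.2 pJ

In pJ:
  8.78 pJ → 8.78
  430 pJ → 430
  0.00542 nJ = 0.00542 × 10³ pJ = 5.42
Sum: 8.78 + 430 + 5.42 = 444.2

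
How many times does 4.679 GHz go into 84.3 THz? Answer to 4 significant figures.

18020

(84.3e12) / (4.679e9) = 18.017e3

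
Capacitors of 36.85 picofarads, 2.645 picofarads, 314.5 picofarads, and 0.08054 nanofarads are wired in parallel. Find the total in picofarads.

434.535 picofarads

In picofarads:
  36.85 picofarads → 36.85
  2.645 picofarads → 2.645
  314.5 picofarads → 314.5
  0.08054 nanofarads = 0.08054 × 10³ picofarads = 80.54
Sum: 36.85 + 2.645 + 314.5 + 80.54 = 434.535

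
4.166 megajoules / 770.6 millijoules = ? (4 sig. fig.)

5406000

(4.166 × 10^6) / (770.6 × 10^-3) = 0.0054062 × 10^9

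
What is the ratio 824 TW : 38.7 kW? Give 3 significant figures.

(824 × 10^12) / (38.7 × 10^3) = 21.29 × 10^9

21300000000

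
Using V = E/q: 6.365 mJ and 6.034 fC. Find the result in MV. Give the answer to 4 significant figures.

(6.365e-3) / (6.034e-15) = 1.05486e12 V

1055000 MV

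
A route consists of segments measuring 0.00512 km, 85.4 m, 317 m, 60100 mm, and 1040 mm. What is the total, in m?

468.66 m

In m:
  0.00512 km = 0.00512 × 10³ m = 5.12
  85.4 m → 85.4
  317 m → 317
  60100 mm = 60100 × 10⁻³ m = 60.1
  1040 mm = 1040 × 10⁻³ m = 1.04
Sum: 5.12 + 85.4 + 317 + 60.1 + 1.04 = 468.66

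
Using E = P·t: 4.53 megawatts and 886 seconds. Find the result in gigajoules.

4.53e6 × 886 = 4013.58e6 J

4.01358 gigajoules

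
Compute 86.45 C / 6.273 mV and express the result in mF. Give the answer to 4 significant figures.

13780000 mF

(86.45) / (6.273e-3) = 13.7813e3 F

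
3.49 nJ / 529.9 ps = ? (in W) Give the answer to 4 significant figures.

(3.49e-9) / (529.9e-12) = 0.00658615e3 W

6.586 W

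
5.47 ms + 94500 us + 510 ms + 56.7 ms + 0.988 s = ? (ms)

In ms:
  5.47 ms → 5.47
  94500 us = 94500 × 10⁻³ ms = 94.5
  510 ms → 510
  56.7 ms → 56.7
  0.988 s = 0.988 × 10³ ms = 988
Sum: 5.47 + 94.5 + 510 + 56.7 + 988 = 1654.67

1654.67 ms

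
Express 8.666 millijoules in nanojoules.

8666000 nanojoules

milli = 10^-3, nano = 10^-9; factor is 10^6.
8.666 × 10^6 = 8666000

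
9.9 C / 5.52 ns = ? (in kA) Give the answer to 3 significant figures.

(9.9) / (5.52e-9) = 1.7935e9 A

1790000 kA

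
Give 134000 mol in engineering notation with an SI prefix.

134 kmol

= 134 × 10^3 mol; 10^3 is kilo.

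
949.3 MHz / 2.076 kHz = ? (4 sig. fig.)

457300

(949.3e6) / (2.076e3) = 457.27e3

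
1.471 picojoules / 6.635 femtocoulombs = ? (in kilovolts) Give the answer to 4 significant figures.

(1.471e-12) / (6.635e-15) = 0.221703e3 V

0.2217 kilovolts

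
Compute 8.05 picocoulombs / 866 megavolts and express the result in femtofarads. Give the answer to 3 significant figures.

(8.05 × 10^-12) / (866 × 10^6) = 0.0092956 × 10^-18 F

0.00000930 femtofarads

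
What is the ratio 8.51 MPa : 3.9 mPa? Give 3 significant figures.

(8.51 × 10^6) / (3.9 × 10^-3) = 2.182 × 10^9

2180000000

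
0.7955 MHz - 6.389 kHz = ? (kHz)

In kHz:
  0.7955 MHz = 0.7955e3 kHz = 795.5
  6.389 kHz → 6.389
Difference: 795.5 - 6.389 = 789.111

789.111 kHz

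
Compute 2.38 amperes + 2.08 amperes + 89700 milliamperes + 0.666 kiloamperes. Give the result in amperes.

In amperes:
  2.38 amperes → 2.38
  2.08 amperes → 2.08
  89700 milliamperes = 89700 × 10^-3 amperes = 89.7
  0.666 kiloamperes = 0.666 × 10^3 amperes = 666
Sum: 2.38 + 2.08 + 89.7 + 666 = 760.16

760.16 amperes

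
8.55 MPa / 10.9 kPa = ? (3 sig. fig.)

784

(8.55e6) / (10.9e3) = 0.7844e3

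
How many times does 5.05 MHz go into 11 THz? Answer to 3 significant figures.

2180000

(11 × 10¹²) / (5.05 × 10⁶) = 2.178 × 10⁶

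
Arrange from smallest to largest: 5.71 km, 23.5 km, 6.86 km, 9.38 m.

5.71 km = 5710 m
23.5 km = 23500 m
6.86 km = 6860 m
9.38 m = 9.38 m

9.38 m < 5.71 km < 6.86 km < 23.5 km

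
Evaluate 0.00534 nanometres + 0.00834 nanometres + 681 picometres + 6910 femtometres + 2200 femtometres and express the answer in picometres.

In picometres:
  0.00534 nanometres = 0.00534e3 picometres = 5.34
  0.00834 nanometres = 0.00834e3 picometres = 8.34
  681 picometres → 681
  6910 femtometres = 6910e-3 picometres = 6.91
  2200 femtometres = 2200e-3 picometres = 2.2
Sum: 5.34 + 8.34 + 681 + 6.91 + 2.2 = 703.79

703.79 picometres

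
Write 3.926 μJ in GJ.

0.000000000000003926 GJ

micro = 1e-6, giga = 1e9; factor is 1e-15.
3.926 × 1e-15 = 0.000000000000003926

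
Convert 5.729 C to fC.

5729000000000000 fC

(no prefix) = 1e0, femto = 1e-15; factor is 1e15.
5.729 × 1e15 = 5729000000000000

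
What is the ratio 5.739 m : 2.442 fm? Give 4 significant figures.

(5.739) / (2.442 × 10^-15) = 2.3501 × 10^15

2350000000000000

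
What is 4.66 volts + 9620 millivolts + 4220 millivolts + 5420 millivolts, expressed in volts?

23.92 volts

In volts:
  4.66 volts → 4.66
  9620 millivolts = 9620e-3 volts = 9.62
  4220 millivolts = 4220e-3 volts = 4.22
  5420 millivolts = 5420e-3 volts = 5.42
Sum: 4.66 + 9.62 + 4.22 + 5.42 = 23.92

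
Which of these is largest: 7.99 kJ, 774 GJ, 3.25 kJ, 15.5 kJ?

774 GJ

7.99 kJ = 7990 J
774 GJ = 774000000000 J
3.25 kJ = 3250 J
15.5 kJ = 15500 J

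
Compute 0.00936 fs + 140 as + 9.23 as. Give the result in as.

In as:
  0.00936 fs = 0.00936 × 10^3 as = 9.36
  140 as → 140
  9.23 as → 9.23
Sum: 9.36 + 140 + 9.23 = 158.59

158.59 as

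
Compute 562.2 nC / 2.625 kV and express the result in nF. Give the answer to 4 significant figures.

0.2142 nF

(562.2e-9) / (2.625e3) = 214.171e-12 F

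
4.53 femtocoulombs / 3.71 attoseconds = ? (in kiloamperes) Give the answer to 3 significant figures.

1.22 kiloamperes

(4.53 × 10⁻¹⁵) / (3.71 × 10⁻¹⁸) = 1.221 × 10³ A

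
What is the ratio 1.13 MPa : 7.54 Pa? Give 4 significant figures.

149900

(1.13 × 10^6) / (7.54) = 0.14987 × 10^6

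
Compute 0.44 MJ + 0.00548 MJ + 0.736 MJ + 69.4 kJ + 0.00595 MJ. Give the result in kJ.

1256.83 kJ

In kJ:
  0.44 MJ = 0.44e3 kJ = 440
  0.00548 MJ = 0.00548e3 kJ = 5.48
  0.736 MJ = 0.736e3 kJ = 736
  69.4 kJ → 69.4
  0.00595 MJ = 0.00595e3 kJ = 5.95
Sum: 440 + 5.48 + 736 + 69.4 + 5.95 = 1256.83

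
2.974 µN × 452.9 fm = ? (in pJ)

0.0000013469246 pJ

2.974e-6 × 452.9e-15 = 1346.9246e-21 J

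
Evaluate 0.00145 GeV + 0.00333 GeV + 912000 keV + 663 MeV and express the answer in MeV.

In MeV:
  0.00145 GeV = 0.00145 × 10³ MeV = 1.45
  0.00333 GeV = 0.00333 × 10³ MeV = 3.33
  912000 keV = 912000 × 10⁻³ MeV = 912
  663 MeV → 663
Sum: 1.45 + 3.33 + 912 + 663 = 1579.78

1579.78 MeV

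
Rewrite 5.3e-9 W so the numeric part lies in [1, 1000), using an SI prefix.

= 5.3e-9 W; 1e-9 is nano.

5.3 nW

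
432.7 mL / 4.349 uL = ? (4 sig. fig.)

99490

(432.7 × 10⁻³) / (4.349 × 10⁻⁶) = 99.494 × 10³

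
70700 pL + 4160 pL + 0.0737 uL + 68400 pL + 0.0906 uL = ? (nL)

In nL:
  70700 pL = 70700 × 10⁻³ nL = 70.7
  4160 pL = 4160 × 10⁻³ nL = 4.16
  0.0737 uL = 0.0737 × 10³ nL = 73.7
  68400 pL = 68400 × 10⁻³ nL = 68.4
  0.0906 uL = 0.0906 × 10³ nL = 90.6
Sum: 70.7 + 4.16 + 73.7 + 68.4 + 90.6 = 307.56

307.56 nL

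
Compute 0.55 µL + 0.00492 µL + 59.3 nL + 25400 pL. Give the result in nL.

639.62 nL

In nL:
  0.55 µL = 0.55 × 10^3 nL = 550
  0.00492 µL = 0.00492 × 10^3 nL = 4.92
  59.3 nL → 59.3
  25400 pL = 25400 × 10^-3 nL = 25.4
Sum: 550 + 4.92 + 59.3 + 25.4 = 639.62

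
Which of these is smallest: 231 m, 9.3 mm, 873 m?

9.3 mm

231 m = 231 m
9.3 mm = 0.0093 m
873 m = 873 m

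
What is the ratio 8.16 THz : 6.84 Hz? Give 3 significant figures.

1190000000000

(8.16 × 10^12) / (6.84) = 1.193 × 10^12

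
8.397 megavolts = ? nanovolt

mega = 10⁶, nano = 10⁻⁹; factor is 10¹⁵.
8.397 × 10¹⁵ = 8397000000000000

8397000000000000 nanovolts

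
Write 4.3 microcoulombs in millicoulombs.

micro = 10^-6, milli = 10^-3; factor is 10^-3.
4.3 × 10^-3 = 0.0043

0.0043 millicoulombs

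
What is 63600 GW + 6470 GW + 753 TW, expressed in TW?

In TW:
  63600 GW = 63600 × 10⁻³ TW = 63.6
  6470 GW = 6470 × 10⁻³ TW = 6.47
  753 TW → 753
Sum: 63.6 + 6.47 + 753 = 823.07

823.07 TW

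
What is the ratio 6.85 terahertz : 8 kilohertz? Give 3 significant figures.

(6.85e12) / (8e3) = 0.8562e9

856000000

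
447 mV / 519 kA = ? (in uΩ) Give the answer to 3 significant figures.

(447 × 10^-3) / (519 × 10^3) = 0.86127 × 10^-6 Ω

0.861 uΩ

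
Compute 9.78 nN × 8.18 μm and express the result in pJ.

9.78 × 10^-9 × 8.18 × 10^-6 = 80.0004 × 10^-15 J

0.0800004 pJ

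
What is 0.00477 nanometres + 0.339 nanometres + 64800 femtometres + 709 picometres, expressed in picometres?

In picometres:
  0.00477 nanometres = 0.00477e3 picometres = 4.77
  0.339 nanometres = 0.339e3 picometres = 339
  64800 femtometres = 64800e-3 picometres = 64.8
  709 picometres → 709
Sum: 4.77 + 339 + 64.8 + 709 = 1117.57

1117.57 picometres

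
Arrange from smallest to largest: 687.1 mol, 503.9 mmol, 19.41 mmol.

19.41 mmol < 503.9 mmol < 687.1 mol

687.1 mol = 687.1 mol
503.9 mmol = 0.5039 mol
19.41 mmol = 0.01941 mol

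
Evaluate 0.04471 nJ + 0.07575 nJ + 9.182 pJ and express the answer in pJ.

129.642 pJ

In pJ:
  0.04471 nJ = 0.04471 × 10^3 pJ = 44.71
  0.07575 nJ = 0.07575 × 10^3 pJ = 75.75
  9.182 pJ → 9.182
Sum: 44.71 + 75.75 + 9.182 = 129.642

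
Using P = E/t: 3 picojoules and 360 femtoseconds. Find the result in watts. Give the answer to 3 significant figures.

8.33 watts

(3 × 10^-12) / (360 × 10^-15) = 0.0083333 × 10^3 W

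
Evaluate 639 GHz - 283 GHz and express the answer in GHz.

In GHz:
  639 GHz → 639
  283 GHz → 283
Difference: 639 - 283 = 356

356 GHz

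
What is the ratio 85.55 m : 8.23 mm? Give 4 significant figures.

(85.55) / (8.23 × 10⁻³) = 10.395 × 10³

10390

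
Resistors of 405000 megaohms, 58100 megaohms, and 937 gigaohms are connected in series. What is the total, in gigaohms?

In gigaohms:
  405000 megaohms = 405000 × 10⁻³ gigaohms = 405
  58100 megaohms = 58100 × 10⁻³ gigaohms = 58.1
  937 gigaohms → 937
Sum: 405 + 58.1 + 937 = 1400.1

1400.1 gigaohms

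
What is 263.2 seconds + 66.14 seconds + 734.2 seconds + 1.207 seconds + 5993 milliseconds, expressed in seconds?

In seconds:
  263.2 seconds → 263.2
  66.14 seconds → 66.14
  734.2 seconds → 734.2
  1.207 seconds → 1.207
  5993 milliseconds = 5993 × 10^-3 seconds = 5.993
Sum: 263.2 + 66.14 + 734.2 + 1.207 + 5.993 = 1070.74

1070.74 seconds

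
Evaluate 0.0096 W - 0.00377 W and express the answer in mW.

In mW:
  0.0096 W = 0.0096e3 mW = 9.6
  0.00377 W = 0.00377e3 mW = 3.77
Difference: 9.6 - 3.77 = 5.83

5.83 mW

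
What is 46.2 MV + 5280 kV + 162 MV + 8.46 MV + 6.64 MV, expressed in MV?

In MV:
  46.2 MV → 46.2
  5280 kV = 5280e-3 MV = 5.28
  162 MV → 162
  8.46 MV → 8.46
  6.64 MV → 6.64
Sum: 46.2 + 5.28 + 162 + 8.46 + 6.64 = 228.58

228.58 MV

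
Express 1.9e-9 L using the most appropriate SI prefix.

1.9 nL

= 1.9e-9 L; 1e-9 is nano.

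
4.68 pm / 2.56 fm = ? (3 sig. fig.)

(4.68 × 10⁻¹²) / (2.56 × 10⁻¹⁵) = 1.828 × 10³

1830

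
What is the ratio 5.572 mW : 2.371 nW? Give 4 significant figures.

2350000

(5.572 × 10⁻³) / (2.371 × 10⁻⁹) = 2.3501 × 10⁶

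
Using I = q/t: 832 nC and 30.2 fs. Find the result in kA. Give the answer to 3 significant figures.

27500 kA

(832e-9) / (30.2e-15) = 27.55e6 A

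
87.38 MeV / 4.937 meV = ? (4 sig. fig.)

17700000000

(87.38 × 10⁶) / (4.937 × 10⁻³) = 17.699 × 10⁹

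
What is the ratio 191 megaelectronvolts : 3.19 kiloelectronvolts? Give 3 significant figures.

59900

(191 × 10^6) / (3.19 × 10^3) = 59.87 × 10^3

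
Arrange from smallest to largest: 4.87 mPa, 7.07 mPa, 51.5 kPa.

4.87 mPa = 0.00487 Pa
7.07 mPa = 0.00707 Pa
51.5 kPa = 51500 Pa

4.87 mPa < 7.07 mPa < 51.5 kPa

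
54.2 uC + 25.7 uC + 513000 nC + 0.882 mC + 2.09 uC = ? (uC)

1476.99 uC

In uC:
  54.2 uC → 54.2
  25.7 uC → 25.7
  513000 nC = 513000e-3 uC = 513
  0.882 mC = 0.882e3 uC = 882
  2.09 uC → 2.09
Sum: 54.2 + 25.7 + 513 + 882 + 2.09 = 1476.99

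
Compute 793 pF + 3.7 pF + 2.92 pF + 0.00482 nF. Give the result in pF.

In pF:
  793 pF → 793
  3.7 pF → 3.7
  2.92 pF → 2.92
  0.00482 nF = 0.00482e3 pF = 4.82
Sum: 793 + 3.7 + 2.92 + 4.82 = 804.44

804.44 pF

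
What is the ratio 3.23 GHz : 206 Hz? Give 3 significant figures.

(3.23 × 10^9) / (206) = 0.01568 × 10^9

15700000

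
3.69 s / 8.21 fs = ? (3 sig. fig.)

449000000000000

(3.69) / (8.21 × 10^-15) = 0.4495 × 10^15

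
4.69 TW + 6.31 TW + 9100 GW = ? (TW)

In TW:
  4.69 TW → 4.69
  6.31 TW → 6.31
  9100 GW = 9100 × 10^-3 TW = 9.1
Sum: 4.69 + 6.31 + 9.1 = 20.1

20.1 TW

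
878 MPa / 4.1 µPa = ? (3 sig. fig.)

(878e6) / (4.1e-6) = 214.1e12

214000000000000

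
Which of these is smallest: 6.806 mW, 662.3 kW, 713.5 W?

6.806 mW = 0.006806 W
662.3 kW = 662300 W
713.5 W = 713.5 W

6.806 mW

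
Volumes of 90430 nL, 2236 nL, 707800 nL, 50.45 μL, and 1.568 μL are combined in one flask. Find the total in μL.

In μL:
  90430 nL = 90430 × 10^-3 μL = 90.43
  2236 nL = 2236 × 10^-3 μL = 2.236
  707800 nL = 707800 × 10^-3 μL = 707.8
  50.45 μL → 50.45
  1.568 μL → 1.568
Sum: 90.43 + 2.236 + 707.8 + 50.45 + 1.568 = 852.484

852.484 μL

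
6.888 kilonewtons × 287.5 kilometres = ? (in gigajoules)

1.9803 gigajoules

6.888 × 10³ × 287.5 × 10³ = 1980.3 × 10⁶ J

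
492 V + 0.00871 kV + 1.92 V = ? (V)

502.63 V

In V:
  492 V → 492
  0.00871 kV = 0.00871 × 10^3 V = 8.71
  1.92 V → 1.92
Sum: 492 + 8.71 + 1.92 = 502.63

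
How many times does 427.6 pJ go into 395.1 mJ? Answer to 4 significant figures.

(395.1 × 10^-3) / (427.6 × 10^-12) = 0.92399 × 10^9

924000000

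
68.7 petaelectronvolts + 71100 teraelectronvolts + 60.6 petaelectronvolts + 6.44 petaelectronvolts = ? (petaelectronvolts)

In petaelectronvolts:
  68.7 petaelectronvolts → 68.7
  71100 teraelectronvolts = 71100 × 10⁻³ petaelectronvolts = 71.1
  60.6 petaelectronvolts → 60.6
  6.44 petaelectronvolts → 6.44
Sum: 68.7 + 71.1 + 60.6 + 6.44 = 206.84

206.84 petaelectronvolts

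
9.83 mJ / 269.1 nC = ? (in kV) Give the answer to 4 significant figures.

36.53 kV

(9.83 × 10⁻³) / (269.1 × 10⁻⁹) = 0.0365292 × 10⁶ V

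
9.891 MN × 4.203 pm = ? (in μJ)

9.891 × 10⁶ × 4.203 × 10⁻¹² = 41.571873 × 10⁻⁶ J

41.571873 μJ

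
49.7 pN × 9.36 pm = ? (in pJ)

0.000000000465192 pJ

49.7 × 10⁻¹² × 9.36 × 10⁻¹² = 465.192 × 10⁻²⁴ J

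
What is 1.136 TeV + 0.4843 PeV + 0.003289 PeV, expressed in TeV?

In TeV:
  1.136 TeV → 1.136
  0.4843 PeV = 0.4843 × 10³ TeV = 484.3
  0.003289 PeV = 0.003289 × 10³ TeV = 3.289
Sum: 1.136 + 484.3 + 3.289 = 488.725

488.725 TeV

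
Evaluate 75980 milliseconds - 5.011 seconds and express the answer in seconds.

70.969 seconds

In seconds:
  75980 milliseconds = 75980 × 10⁻³ seconds = 75.98
  5.011 seconds → 5.011
Difference: 75.98 - 5.011 = 70.969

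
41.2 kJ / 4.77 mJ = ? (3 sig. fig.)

8640000

(41.2e3) / (4.77e-3) = 8.637e6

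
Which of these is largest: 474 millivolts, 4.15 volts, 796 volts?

474 millivolts = 0.474 volts
4.15 volts = 4.15 volts
796 volts = 796 volts

796 volts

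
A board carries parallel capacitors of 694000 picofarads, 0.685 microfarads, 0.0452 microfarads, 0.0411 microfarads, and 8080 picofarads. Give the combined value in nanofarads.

1473.38 nanofarads

In nanofarads:
  694000 picofarads = 694000 × 10^-3 nanofarads = 694
  0.685 microfarads = 0.685 × 10^3 nanofarads = 685
  0.0452 microfarads = 0.0452 × 10^3 nanofarads = 45.2
  0.0411 microfarads = 0.0411 × 10^3 nanofarads = 41.1
  8080 picofarads = 8080 × 10^-3 nanofarads = 8.08
Sum: 694 + 685 + 45.2 + 41.1 + 8.08 = 1473.38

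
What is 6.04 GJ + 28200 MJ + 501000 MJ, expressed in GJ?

535.24 GJ

In GJ:
  6.04 GJ → 6.04
  28200 MJ = 28200 × 10⁻³ GJ = 28.2
  501000 MJ = 501000 × 10⁻³ GJ = 501
Sum: 6.04 + 28.2 + 501 = 535.24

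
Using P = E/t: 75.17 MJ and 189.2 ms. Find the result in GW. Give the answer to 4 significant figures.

(75.17 × 10^6) / (189.2 × 10^-3) = 0.397304 × 10^9 W

0.3973 GW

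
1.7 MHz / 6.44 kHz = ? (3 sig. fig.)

(1.7 × 10⁶) / (6.44 × 10³) = 0.264 × 10³

264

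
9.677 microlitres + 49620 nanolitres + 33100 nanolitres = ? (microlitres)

In microlitres:
  9.677 microlitres → 9.677
  49620 nanolitres = 49620 × 10^-3 microlitres = 49.62
  33100 nanolitres = 33100 × 10^-3 microlitres = 33.1
Sum: 9.677 + 49.62 + 33.1 = 92.397

92.397 microlitres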